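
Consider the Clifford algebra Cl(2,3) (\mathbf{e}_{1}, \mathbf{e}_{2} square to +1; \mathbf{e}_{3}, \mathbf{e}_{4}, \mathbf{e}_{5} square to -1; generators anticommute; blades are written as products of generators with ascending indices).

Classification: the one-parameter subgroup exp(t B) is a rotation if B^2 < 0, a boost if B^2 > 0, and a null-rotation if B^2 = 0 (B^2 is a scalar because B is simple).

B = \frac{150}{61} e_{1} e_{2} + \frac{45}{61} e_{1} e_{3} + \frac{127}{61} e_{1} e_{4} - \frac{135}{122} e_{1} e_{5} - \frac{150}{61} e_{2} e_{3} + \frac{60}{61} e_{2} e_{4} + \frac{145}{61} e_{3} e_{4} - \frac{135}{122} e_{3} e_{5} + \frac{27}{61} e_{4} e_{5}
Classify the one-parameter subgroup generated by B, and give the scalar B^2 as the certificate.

B^2 term by term: the squares give (\frac{150}{61})^2*(e_{1} e_{2})^2 + (\frac{45}{61})^2*(e_{1} e_{3})^2 + (\frac{127}{61})^2*(e_{1} e_{4})^2 + (-\frac{135}{122})^2*(e_{1} e_{5})^2 + (-\frac{150}{61})^2*(e_{2} e_{3})^2 + (\frac{60}{61})^2*(e_{2} e_{4})^2 + (\frac{145}{61})^2*(e_{3} e_{4})^2 + (-\frac{135}{122})^2*(e_{3} e_{5})^2 + (\frac{27}{61})^2*(e_{4} e_{5})^2 = \frac{22500}{3721}*(-1) + \frac{2025}{3721}*(+1) + \frac{16129}{3721}*(+1) + \frac{18225}{14884}*(+1) + \frac{22500}{3721}*(+1) + \frac{3600}{3721}*(+1) + \frac{21025}{3721}*(-1) + \frac{18225}{14884}*(-1) + \frac{729}{3721}*(-1) = 0 (each basis 2-blade squares to minus the product of its generators' squares); cross terms between blades sharing an index anticommute and cancel; the commuting (index-disjoint) pairs give grade-4 terms 2*c*c'*(blade product), which cancel blade by blade — e_{1} e_{2} e_{3} e_{4}: \frac{43500}{3721} - \frac{5400}{3721} - \frac{38100}{3721} = 0; e_{1} e_{2} e_{3} e_{5}: -\frac{20250}{3721} + \frac{20250}{3721} = 0; e_{1} e_{2} e_{4} e_{5}: \frac{8100}{3721} - \frac{8100}{3721} = 0; e_{1} e_{3} e_{4} e_{5}: \frac{2430}{3721} + \frac{17145}{3721} - \frac{19575}{3721} = 0; e_{2} e_{3} e_{4} e_{5}: -\frac{8100}{3721} + \frac{8100}{3721} = 0 — confirming B is simple. So B^2 = 0.
Answer: null-rotation, certificate B^2 = 0. No conjugation can change B^2 = 0; the sign gives the class.


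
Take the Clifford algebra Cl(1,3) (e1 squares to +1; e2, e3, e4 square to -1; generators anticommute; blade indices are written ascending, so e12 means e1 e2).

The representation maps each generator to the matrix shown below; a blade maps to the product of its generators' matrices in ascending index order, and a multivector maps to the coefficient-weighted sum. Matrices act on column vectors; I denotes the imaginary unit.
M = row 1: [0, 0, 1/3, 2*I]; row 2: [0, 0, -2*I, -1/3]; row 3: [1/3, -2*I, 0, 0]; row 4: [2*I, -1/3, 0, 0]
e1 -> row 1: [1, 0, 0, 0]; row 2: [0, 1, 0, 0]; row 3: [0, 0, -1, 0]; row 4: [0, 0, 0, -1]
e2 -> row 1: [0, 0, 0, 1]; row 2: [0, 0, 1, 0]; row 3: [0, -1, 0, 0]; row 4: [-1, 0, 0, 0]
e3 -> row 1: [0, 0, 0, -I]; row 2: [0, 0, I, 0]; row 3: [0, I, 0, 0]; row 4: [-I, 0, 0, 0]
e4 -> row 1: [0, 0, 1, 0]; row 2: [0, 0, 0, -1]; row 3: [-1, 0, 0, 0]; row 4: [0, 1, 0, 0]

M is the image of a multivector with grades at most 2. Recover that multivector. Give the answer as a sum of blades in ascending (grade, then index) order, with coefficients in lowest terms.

Method: the blade images are trace-orthogonal — tr(rho(e_A) rho(e_B)^-1) = 4 if A = B and 0 otherwise — and rho(e_A)^-1 = (e_A)^2 * rho(e_A) with (e_A)^2 = +1 or -1, so the coefficient of e_A in the preimage is (e_A)^2 * tr(M rho(e_A))/4.
Nonzero projections over blades of grade <= 2: e3: (e3)^2 = -1, tr(M rho(e3)) = 8, coefficient -2; e14: (e14)^2 = +1, tr(M rho(e14)) = 4/3, coefficient 1/3. Every other blade of grade <= 2 projects to 0.
Answer: -2*e3 + 1/3*e14


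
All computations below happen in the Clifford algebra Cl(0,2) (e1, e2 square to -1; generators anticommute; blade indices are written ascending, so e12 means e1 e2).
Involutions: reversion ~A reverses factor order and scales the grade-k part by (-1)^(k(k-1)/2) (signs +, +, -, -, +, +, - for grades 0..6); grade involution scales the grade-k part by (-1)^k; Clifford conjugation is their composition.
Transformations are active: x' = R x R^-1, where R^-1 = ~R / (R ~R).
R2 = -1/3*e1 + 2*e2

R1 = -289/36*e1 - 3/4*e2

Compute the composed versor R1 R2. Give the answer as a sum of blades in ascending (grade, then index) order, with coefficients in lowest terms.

Distribute over the terms of R1 (each basis-blade product reordered to ascending indices, repeated generators contracted through their squares):
(-289/36*e1) R2 = -289/108 - 289/18*e12
(-3/4*e2) R2 = 3/2 - 1/4*e12
Summing the partial products and collecting blades:
Answer: -127/108 - 587/36*e12


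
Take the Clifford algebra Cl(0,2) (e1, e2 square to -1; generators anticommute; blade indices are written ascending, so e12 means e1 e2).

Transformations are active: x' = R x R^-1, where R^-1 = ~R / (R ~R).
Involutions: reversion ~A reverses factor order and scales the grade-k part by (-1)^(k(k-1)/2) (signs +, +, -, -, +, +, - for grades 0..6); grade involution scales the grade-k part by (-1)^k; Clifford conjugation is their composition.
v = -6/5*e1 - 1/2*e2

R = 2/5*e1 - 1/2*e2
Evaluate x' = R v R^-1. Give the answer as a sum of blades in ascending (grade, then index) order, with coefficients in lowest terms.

~R = 2/5*e1 - 1/2*e2, and R ~R = -41/100, so R^-1 = ~R / (-41/100).
R v = 23/100 - 4/5*e12
Answer: 154/205*e1 + 87/82*e2


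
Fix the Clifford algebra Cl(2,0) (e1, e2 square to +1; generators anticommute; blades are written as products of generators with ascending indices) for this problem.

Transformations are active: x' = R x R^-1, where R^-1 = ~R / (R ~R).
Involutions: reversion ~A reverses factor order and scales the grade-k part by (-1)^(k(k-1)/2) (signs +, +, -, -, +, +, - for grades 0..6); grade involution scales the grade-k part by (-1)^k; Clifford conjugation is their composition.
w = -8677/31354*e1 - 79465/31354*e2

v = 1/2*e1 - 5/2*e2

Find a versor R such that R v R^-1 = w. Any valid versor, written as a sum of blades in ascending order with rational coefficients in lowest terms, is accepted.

Here q(v) = q(w) = 13/2; the classical choice R = v + w = 3500/15677*e1 - 78925/15677*e2 then realises v -> w under the sandwich.
Answer: 3500/15677*e1 - 78925/15677*e2


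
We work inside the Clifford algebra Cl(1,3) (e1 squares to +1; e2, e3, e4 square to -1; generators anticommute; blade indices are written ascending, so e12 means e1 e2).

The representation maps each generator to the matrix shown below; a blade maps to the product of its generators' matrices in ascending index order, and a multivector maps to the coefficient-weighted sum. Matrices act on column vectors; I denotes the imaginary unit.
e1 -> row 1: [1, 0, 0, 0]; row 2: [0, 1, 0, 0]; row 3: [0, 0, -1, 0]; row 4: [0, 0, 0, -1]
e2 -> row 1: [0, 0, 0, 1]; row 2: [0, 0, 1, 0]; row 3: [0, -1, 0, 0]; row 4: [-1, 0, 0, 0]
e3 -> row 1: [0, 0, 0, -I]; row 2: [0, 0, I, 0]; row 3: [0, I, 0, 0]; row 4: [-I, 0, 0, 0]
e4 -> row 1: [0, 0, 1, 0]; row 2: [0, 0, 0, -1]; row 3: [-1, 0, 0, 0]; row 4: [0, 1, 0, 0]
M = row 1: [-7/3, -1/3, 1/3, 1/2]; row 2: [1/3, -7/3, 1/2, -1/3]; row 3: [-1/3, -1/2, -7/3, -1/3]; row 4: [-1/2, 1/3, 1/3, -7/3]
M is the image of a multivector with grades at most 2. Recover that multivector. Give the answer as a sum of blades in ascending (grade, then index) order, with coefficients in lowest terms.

Method: the blade images are trace-orthogonal — tr(rho(e_A) rho(e_B)^-1) = 4 if A = B and 0 otherwise — and rho(e_A)^-1 = (e_A)^2 * rho(e_A) with (e_A)^2 = +1 or -1, so the coefficient of e_A in the preimage is (e_A)^2 * tr(M rho(e_A))/4.
Nonzero projections over blades of grade <= 2: 1: (1)^2 = +1, tr(M 1) = -28/3, coefficient -7/3; e2: (e2)^2 = -1, tr(M rho(e2)) = -2, coefficient 1/2; e4: (e4)^2 = -1, tr(M rho(e4)) = -4/3, coefficient 1/3; e24: (e24)^2 = -1, tr(M rho(e24)) = 4/3, coefficient -1/3. Every other blade of grade <= 2 projects to 0.
Answer: -7/3 + 1/2*e2 + 1/3*e4 - 1/3*e24


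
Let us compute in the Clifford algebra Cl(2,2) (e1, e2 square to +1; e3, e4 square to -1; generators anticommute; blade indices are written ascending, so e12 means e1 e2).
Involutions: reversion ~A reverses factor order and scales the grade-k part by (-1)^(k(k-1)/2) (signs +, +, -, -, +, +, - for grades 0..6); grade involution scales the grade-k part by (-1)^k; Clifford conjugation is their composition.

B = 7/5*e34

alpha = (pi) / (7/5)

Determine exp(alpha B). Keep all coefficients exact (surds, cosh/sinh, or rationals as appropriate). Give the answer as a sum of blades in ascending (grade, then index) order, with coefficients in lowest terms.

B^2 = (7/5)^2*(e34)^2 = 49/25*(-1) = -49/25 (a basis 2-blade squares to minus the product of its generators' squares).
B^2 = -49/25 — circular case — the even/odd split gives cos and sin: l = 7/5, alpha*l = pi, so exp(alpha B) = cos(pi) + (sin(pi)/(7/5))*B = -1 + (0)*B.
Answer: -1


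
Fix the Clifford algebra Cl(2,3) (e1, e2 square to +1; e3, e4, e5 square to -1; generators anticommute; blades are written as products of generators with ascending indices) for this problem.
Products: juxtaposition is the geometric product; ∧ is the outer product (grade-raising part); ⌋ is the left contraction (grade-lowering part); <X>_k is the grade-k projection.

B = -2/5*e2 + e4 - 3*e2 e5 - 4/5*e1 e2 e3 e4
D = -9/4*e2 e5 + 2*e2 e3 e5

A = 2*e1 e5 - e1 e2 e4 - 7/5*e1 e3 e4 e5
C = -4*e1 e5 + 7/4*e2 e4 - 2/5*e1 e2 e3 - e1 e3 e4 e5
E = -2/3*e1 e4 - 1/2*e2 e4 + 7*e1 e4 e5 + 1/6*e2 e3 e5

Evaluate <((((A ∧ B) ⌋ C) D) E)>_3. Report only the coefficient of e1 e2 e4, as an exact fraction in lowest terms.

step 1: 4/5*e1 e2 e5 - 2*e1 e4 e5 - 14/25*e1 e2 e3 e4 e5
step 2: -2*e3
step 3: -4*e2 e5 - 9/2*e2 e3 e5
step 4: 3/4 + 2/3*e3 + 2*e4 e5 - 28*e1 e2 e4 - 9/4*e3 e4 e5 + 63/2*e1 e2 e3 e4 - 8/3*e1 e2 e4 e5 + 3*e1 e2 e3 e4 e5
step 5: -28*e1 e2 e4 - 9/4*e3 e4 e5
Answer: -28


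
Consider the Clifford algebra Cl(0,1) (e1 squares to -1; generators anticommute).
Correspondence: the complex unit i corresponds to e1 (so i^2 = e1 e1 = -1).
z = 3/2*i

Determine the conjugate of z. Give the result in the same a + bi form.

In blades: z = 3/2*e1.
Conjugation here is Clifford conjugation: the scalar is fixed and the grade-1 and grade-2 blades all flip sign, giving -3/2*e1; translating back:
Answer: -3/2*i


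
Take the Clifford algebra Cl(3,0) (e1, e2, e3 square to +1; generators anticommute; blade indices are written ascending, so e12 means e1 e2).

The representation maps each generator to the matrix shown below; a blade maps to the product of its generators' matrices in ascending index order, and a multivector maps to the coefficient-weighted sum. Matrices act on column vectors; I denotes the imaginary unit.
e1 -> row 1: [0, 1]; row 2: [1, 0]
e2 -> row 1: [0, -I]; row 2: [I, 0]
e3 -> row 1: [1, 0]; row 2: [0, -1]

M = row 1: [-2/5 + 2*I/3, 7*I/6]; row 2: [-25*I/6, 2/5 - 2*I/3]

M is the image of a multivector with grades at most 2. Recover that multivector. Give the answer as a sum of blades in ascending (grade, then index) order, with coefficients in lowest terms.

Method: 1, rho(e1), rho(e2), rho(e3) form a trace-orthogonal basis of the 2x2 complex matrices (tr(X Y) = 2 if X = Y, else 0), so M = m0*1 + m1*rho(e1) + m2*rho(e2) + m3*rho(e3) with m0 = tr(M)/2 = 0, m1 = tr(M rho(e1))/2 = -3*I/2, m2 = tr(M rho(e2))/2 = -8/3, m3 = tr(M rho(e3))/2 = -2/5 + 2*I/3.
Multiplying table entries, the bivector images are rho(e12) = I*rho(e3), rho(e13) = -I*rho(e2), rho(e23) = I*rho(e1); with real blade coefficients the real parts of m0..m3 are the coefficients of 1, e1, e2, e3 and the imaginary parts give the bivectors (e23: Im m1, e13: -Im m2, e12: Im m3).
Answer: -8/3*e2 - 2/5*e3 + 2/3*e12 - 3/2*e23


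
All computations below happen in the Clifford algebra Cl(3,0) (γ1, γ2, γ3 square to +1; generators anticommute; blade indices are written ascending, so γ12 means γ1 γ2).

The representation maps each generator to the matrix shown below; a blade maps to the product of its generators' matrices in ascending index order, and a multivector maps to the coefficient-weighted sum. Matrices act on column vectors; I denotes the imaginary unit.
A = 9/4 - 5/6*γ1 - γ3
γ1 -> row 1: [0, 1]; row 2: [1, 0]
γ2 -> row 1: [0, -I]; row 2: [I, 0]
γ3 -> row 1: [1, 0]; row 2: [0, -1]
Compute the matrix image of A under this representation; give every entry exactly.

M = (9/4)*1 + (-5/6)*rho(γ1) + (-1)*rho(γ3), summed entrywise (1 is the identity matrix):
Answer: row 1: [5/4, -5/6]; row 2: [-5/6, 13/4]


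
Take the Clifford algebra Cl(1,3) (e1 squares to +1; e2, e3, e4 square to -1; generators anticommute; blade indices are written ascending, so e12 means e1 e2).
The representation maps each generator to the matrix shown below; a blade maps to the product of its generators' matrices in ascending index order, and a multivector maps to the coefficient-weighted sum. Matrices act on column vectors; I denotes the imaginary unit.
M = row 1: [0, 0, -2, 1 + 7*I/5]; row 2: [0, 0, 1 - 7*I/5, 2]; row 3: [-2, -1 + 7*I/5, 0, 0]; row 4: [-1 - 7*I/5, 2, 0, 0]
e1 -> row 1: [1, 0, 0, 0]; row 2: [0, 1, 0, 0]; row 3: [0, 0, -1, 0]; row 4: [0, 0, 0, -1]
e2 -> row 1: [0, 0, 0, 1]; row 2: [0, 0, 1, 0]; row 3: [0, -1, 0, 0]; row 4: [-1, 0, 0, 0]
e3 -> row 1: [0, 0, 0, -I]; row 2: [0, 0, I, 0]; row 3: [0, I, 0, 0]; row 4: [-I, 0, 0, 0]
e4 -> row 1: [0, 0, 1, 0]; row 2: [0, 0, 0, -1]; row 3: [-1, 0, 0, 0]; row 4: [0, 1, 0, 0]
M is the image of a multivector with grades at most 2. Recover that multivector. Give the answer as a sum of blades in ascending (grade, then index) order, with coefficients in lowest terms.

Method: the blade images are trace-orthogonal — tr(rho(e_A) rho(e_B)^-1) = 4 if A = B and 0 otherwise — and rho(e_A)^-1 = (e_A)^2 * rho(e_A) with (e_A)^2 = +1 or -1, so the coefficient of e_A in the preimage is (e_A)^2 * tr(M rho(e_A))/4.
Nonzero projections over blades of grade <= 2: e2: (e2)^2 = -1, tr(M rho(e2)) = -4, coefficient 1; e13: (e13)^2 = +1, tr(M rho(e13)) = -28/5, coefficient -7/5; e14: (e14)^2 = +1, tr(M rho(e14)) = -8, coefficient -2. Every other blade of grade <= 2 projects to 0.
Answer: e2 - 7/5*e13 - 2*e14


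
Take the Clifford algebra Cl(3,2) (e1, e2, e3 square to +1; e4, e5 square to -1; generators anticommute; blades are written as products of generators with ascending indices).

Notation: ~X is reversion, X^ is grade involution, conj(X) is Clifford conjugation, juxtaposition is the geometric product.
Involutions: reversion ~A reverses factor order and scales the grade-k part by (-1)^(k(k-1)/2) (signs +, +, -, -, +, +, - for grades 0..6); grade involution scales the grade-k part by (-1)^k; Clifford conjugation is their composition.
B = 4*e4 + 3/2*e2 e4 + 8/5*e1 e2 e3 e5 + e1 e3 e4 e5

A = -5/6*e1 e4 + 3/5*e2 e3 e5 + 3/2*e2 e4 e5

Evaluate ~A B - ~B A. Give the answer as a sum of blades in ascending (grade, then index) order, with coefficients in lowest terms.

first term: -178/75*e1 - 9/4*e5 + 5/4*e1 e2 - 6*e2 e5 - 5/6*e3 e5 - 3/2*e1 e2 e3 - 3/5*e1 e2 e4 - 12/5*e1 e3 e4 + 9/10*e3 e4 e5 + 16/15*e2 e3 e4 e5
second term: -178/75*e1 - 9/4*e5 - 5/4*e1 e2 + 6*e2 e5 + 5/6*e3 e5 + 3/2*e1 e2 e3 + 3/5*e1 e2 e4 + 12/5*e1 e3 e4 - 9/10*e3 e4 e5 + 16/15*e2 e3 e4 e5
Answer: 5/2*e1 e2 - 12*e2 e5 - 5/3*e3 e5 - 3*e1 e2 e3 - 6/5*e1 e2 e4 - 24/5*e1 e3 e4 + 9/5*e3 e4 e5


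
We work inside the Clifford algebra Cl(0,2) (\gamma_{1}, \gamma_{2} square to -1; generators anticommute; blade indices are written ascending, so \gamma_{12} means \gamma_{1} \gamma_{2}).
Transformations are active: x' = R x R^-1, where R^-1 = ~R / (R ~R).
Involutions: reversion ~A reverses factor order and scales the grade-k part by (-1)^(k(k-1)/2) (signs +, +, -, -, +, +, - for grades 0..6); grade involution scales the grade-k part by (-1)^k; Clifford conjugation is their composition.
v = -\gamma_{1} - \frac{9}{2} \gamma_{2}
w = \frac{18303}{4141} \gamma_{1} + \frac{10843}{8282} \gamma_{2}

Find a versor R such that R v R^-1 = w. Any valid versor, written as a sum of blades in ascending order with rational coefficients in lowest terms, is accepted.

Since q(v) = q(w) = -\frac{85}{4}, the sum R = v + w = \frac{14162}{4141} \gamma_{1} - \frac{13213}{4141} \gamma_{2} does the job whenever invertible.
Answer: \frac{14162}{4141} \gamma_{1} - \frac{13213}{4141} \gamma_{2}


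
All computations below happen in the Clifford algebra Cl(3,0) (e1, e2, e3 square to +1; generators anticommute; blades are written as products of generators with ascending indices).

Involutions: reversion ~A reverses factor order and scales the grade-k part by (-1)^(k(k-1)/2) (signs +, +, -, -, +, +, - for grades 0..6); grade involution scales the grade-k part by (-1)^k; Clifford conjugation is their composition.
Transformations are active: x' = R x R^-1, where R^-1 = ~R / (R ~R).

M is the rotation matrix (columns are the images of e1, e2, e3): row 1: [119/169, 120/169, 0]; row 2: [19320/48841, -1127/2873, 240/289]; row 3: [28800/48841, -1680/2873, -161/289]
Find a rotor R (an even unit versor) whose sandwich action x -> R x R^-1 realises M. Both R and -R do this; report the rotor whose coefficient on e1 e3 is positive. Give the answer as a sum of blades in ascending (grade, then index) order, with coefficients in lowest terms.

Method: write R = a + b12*e1 e2 + b13*e1 e3 + b23*e2 e3 with a^2 + b12^2 + b13^2 + b23^2 = 1 (so R^-1 = ~R). Expanding the columns R e_j ~R gives tr M = 4a^2 - 1 and, from the antisymmetric part, M21 - M12 = -4a*b12, M13 - M31 = 4a*b13, M32 - M23 = -4a*b23.
Here tr M = -11977/48841, so a^2 = (1 + tr M)/4 = 9216/48841 and a = ±96/221. Taking a = 96/221: M21 - M12 = -15360/48841, M13 - M31 = -28800/48841, M32 - M23 = -69120/48841, giving b12 = 40/221, b13 = -75/221, b23 = 180/221, i.e. R = 96/221 + 40/221*e1 e2 - 75/221*e1 e3 + 180/221*e2 e3.
Its e1 e3 coefficient is negative, so report the other preimage -R.
Answer: -96/221 - 40/221*e1 e2 + 75/221*e1 e3 - 180/221*e2 e3. Key observation: the double cover Spin(3) -> SO(3) sends R and -R to the same matrix (trace -11977/48841 here), so the stated sign of the e1 e3 coefficient is what selects one sheet.


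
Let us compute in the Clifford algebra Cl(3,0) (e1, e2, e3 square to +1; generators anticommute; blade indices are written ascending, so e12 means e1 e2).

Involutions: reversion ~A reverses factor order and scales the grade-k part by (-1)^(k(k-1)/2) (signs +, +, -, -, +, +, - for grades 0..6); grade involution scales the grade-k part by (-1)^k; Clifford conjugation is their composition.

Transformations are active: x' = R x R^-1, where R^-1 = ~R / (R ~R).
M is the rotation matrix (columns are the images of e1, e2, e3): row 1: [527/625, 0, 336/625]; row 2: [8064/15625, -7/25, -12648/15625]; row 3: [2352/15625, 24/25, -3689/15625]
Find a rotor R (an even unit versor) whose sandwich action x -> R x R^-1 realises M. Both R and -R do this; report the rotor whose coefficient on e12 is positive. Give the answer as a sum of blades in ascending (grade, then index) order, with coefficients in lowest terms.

Method: write R = a + b12*e12 + b13*e13 + b23*e23 with a^2 + b12^2 + b13^2 + b23^2 = 1 (so R^-1 = ~R). Expanding the columns R e_j ~R gives tr M = 4a^2 - 1 and, from the antisymmetric part, M21 - M12 = -4a*b12, M13 - M31 = 4a*b13, M32 - M23 = -4a*b23.
Here tr M = 5111/15625, so a^2 = (1 + tr M)/4 = 5184/15625 and a = ±72/125. Taking a = 72/125: M21 - M12 = 8064/15625, M13 - M31 = 6048/15625, M32 - M23 = 27648/15625, giving b12 = -28/125, b13 = 21/125, b23 = -96/125, i.e. R = 72/125 - 28/125*e12 + 21/125*e13 - 96/125*e23.
Its e12 coefficient is negative, so report the other preimage -R.
Answer: -72/125 + 28/125*e12 - 21/125*e13 + 96/125*e23. Note: both R and -R realise this M (trace 5111/15625); the covering map identifies them, and the e12-coefficient sign is the tie-breaker.


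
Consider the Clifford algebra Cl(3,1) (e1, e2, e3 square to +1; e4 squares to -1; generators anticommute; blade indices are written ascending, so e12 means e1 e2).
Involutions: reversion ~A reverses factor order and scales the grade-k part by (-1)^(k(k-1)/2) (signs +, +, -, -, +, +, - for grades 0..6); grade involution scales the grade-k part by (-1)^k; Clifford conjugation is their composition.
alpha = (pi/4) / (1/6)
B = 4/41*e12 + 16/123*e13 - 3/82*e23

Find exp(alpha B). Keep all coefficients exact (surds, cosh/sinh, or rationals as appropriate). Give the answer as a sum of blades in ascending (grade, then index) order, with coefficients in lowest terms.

B^2 term by term: the squares give (4/41)^2*(e12)^2 + (16/123)^2*(e13)^2 + (-3/82)^2*(e23)^2 = 16/1681*(-1) + 256/15129*(-1) + 9/6724*(-1) = -1/36 (each basis 2-blade squares to minus the product of its generators' squares); cross terms between blades sharing an index anticommute and cancel. So B^2 = -1/36.
B^2 = -1/36 — since the square is negative, the closed form is circular: l = 1/6, alpha*l = pi/4, so exp(alpha B) = cos(pi/4) + (sin(pi/4)/(1/6))*B = sqrt(2)/2 + (3*sqrt(2))*B.
Answer: sqrt(2)/2 + 12*sqrt(2)/41*e12 + 16*sqrt(2)/41*e13 - 9*sqrt(2)/82*e23


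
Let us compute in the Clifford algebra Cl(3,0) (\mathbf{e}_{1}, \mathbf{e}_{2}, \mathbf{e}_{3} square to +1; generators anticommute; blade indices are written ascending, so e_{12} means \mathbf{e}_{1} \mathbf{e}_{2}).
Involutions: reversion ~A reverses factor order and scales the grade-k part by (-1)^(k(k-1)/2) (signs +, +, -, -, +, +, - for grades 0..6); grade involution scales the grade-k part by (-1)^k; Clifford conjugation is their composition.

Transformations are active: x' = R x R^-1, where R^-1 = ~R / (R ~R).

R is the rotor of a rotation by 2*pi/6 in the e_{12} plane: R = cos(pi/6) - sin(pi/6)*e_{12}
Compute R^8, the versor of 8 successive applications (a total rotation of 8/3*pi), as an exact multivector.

The rotor phase is half the rotation angle and phases add under composition, so 8 steps in the e_{12} plane accumulate phase 8*(pi/6) = \frac{4 \pi}{3}: R^8 = cos(\frac{4 \pi}{3}) - sin(\frac{4 \pi}{3})*e_{12}.
cos(\frac{4 \pi}{3}) = - \frac{1}{2} and sin(\frac{4 \pi}{3}) = - \frac{\sqrt{3}}{2}, so R^8 = -\frac{1}{2} + \frac{\sqrt{3}}{2} e_{12}. The net rotation is 2/3*pi (after discarding 1 full turn, each of which contributes a factor -1 to the rotor); the rotor keeps the half-angle phase exactly.
Answer: -\frac{1}{2} + \frac{\sqrt{3}}{2} e_{12}


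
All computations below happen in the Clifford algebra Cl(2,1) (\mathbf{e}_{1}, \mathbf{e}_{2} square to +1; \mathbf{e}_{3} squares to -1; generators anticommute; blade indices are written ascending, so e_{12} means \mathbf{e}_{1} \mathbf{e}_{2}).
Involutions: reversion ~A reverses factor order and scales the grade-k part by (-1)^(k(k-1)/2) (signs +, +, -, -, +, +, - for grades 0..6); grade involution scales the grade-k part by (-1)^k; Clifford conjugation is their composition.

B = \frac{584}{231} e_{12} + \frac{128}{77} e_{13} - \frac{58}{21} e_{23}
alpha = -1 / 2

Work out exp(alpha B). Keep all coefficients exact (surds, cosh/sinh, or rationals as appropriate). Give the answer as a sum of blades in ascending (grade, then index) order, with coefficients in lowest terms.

B^2 term by term: the squares give (\frac{584}{231})^2*(e_{12})^2 + (\frac{128}{77})^2*(e_{13})^2 + (-\frac{58}{21})^2*(e_{23})^2 = \frac{341056}{53361}*(-1) + \frac{16384}{5929}*(+1) + \frac{3364}{441}*(+1) = 4 (each basis 2-blade squares to minus the product of its generators' squares); cross terms between blades sharing an index anticommute and cancel. So B^2 = 4.
B^2 = 4 — a positive square means the series sums to a boost: l = 2, alpha*l = -1, so exp(alpha B) = cosh(-1) + (sinh(-1)/2)*B = \cosh{\left(1 \right)} + (- \frac{\sinh{\left(1 \right)}}{2})*B.
Answer: \cosh{\left(1 \right)} - \frac{292 \sinh{\left(1 \right)}}{231} e_{12} - \frac{64 \sinh{\left(1 \right)}}{77} e_{13} + \frac{29 \sinh{\left(1 \right)}}{21} e_{23}


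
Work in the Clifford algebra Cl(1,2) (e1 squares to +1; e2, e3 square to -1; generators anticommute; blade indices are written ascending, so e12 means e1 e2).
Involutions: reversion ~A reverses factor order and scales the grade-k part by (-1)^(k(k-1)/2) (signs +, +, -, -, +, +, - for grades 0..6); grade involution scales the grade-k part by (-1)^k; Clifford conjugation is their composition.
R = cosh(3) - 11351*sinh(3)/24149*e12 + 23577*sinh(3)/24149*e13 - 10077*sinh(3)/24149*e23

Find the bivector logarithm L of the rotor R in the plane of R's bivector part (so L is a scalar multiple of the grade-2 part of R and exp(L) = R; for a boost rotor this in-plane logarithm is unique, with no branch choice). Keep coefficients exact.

The scalar part of R is cosh(3), which determines |rapidity| via cosh; the sign lives in the bivector part, and pairing them (bivector part over sinh of the rapidity = the plane) gives the unique in-plane L = rapidity * plane.
Concretely: cosh(rapidity) = cosh(3) gives rapidity = ±3, and since rapidity/sinh(rapidity) is even the sign is immaterial: L = (rapidity/sinh(rapidity)) * <R>_2 = (3/sinh(3)) * <R>_2.
Answer: -34053/24149*e12 + 70731/24149*e13 - 30231/24149*e23


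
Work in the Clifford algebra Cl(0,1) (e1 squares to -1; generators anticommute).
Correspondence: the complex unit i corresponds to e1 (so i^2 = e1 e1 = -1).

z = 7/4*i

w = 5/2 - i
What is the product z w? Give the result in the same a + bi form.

In blades: z = 7/4*e1, w = 5/2 - e1.
Distribute z over w term by term (generator squares from the signature, products reordered to ascending indices): (7/4*e1)*w = 7/4 + 35/8*e1.
Sum: 7/4 + 35/8*e1; translating back through the correspondence:
Answer: 7/4 + 35/8*i


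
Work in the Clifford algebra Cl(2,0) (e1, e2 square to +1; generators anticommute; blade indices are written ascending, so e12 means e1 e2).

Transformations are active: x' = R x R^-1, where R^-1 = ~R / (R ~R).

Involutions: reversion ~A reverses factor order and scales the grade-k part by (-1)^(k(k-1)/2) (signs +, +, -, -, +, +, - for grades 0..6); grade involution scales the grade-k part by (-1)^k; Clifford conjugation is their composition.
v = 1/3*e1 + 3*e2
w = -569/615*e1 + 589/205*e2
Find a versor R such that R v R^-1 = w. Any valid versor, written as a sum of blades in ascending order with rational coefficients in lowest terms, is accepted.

Since q(v) = q(w) = 82/9, the sum R = v + w = -364/615*e1 + 1204/205*e2 does the job whenever invertible.
Answer: -364/615*e1 + 1204/205*e2


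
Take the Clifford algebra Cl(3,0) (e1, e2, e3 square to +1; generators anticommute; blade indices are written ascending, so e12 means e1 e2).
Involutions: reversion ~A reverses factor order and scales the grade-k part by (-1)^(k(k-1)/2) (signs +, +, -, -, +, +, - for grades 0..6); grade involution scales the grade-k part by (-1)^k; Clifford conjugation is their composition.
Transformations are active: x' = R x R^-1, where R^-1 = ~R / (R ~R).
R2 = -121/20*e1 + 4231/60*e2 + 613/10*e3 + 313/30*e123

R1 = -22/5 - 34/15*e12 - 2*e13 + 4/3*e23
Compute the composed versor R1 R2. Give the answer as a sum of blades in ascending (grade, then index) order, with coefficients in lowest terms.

Distribute over the terms of R1 (each basis-blade product reordered to ascending indices, repeated generators contracted through their squares):
(-22/5) R2 = 1331/50*e1 - 46541/150*e2 - 6743/25*e3 - 3443/75*e123
(-34/15*e12) R2 = -71927/450*e1 - 2057/150*e2 + 5321/225*e3 - 10421/75*e123
(-2*e13) R2 = -613/5*e1 - 313/15*e2 - 121/10*e3 + 4231/30*e123
(4/3*e23) R2 = -626/45*e1 + 1226/15*e2 - 4231/45*e3 - 121/15*e123
Summing the partial products and collecting blades:
Answer: -60689/225*e1 - 6578/25*e2 - 52829/150*e3 - 7783/150*e123


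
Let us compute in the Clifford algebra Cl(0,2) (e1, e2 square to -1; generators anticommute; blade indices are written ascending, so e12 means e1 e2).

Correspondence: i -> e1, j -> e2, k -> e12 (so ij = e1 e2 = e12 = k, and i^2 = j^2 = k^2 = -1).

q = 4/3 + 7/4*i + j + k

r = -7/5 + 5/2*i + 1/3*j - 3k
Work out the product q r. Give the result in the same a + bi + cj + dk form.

In blades: q = 4/3 + 7/4*e1 + e2 + e12, r = -7/5 + 5/2*e1 + 1/3*e2 - 3*e12.
Distribute q over r term by term (generator squares from the signature, products reordered to ascending indices): (4/3)*r = -28/15 + 10/3*e1 + 4/9*e2 - 4*e12; (7/4*e1)*r = -35/8 - 49/20*e1 + 21/4*e2 + 7/12*e12; (e2)*r = -1/3 - 3*e1 - 7/5*e2 - 5/2*e12; (e12)*r = 3 - 1/3*e1 + 5/2*e2 - 7/5*e12.
Sum: -143/40 - 49/20*e1 + 1223/180*e2 - 439/60*e12; translating back through the correspondence:
Answer: -143/40 - 49/20*i + 1223/180*j - 439/60*k


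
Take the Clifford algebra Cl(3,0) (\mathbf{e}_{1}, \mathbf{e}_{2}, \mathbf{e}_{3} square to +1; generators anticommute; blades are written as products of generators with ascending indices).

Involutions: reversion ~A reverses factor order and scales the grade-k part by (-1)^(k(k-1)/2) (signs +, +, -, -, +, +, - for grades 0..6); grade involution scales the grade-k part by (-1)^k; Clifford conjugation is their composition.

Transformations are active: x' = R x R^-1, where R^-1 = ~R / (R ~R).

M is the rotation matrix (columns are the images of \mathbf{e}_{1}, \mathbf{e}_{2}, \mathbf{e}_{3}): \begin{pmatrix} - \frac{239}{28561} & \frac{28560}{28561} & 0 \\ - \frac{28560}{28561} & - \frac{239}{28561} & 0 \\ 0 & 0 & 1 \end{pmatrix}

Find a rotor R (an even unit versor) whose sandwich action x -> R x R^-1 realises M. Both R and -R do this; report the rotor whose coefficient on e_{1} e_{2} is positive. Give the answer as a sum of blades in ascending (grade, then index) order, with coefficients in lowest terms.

Method: write R = a + b12*e_{1} e_{2} + b13*e_{1} e_{3} + b23*e_{2} e_{3} with a^2 + b12^2 + b13^2 + b23^2 = 1 (so R^-1 = ~R). Expanding the columns R e_j ~R gives tr M = 4a^2 - 1 and, from the antisymmetric part, M21 - M12 = -4a*b12, M13 - M31 = 4a*b13, M32 - M23 = -4a*b23.
Here tr M = \frac{28083}{28561}, so a^2 = (1 + tr M)/4 = \frac{14161}{28561} and a = ±\frac{119}{169}. Taking a = \frac{119}{169}: M21 - M12 = -\frac{57120}{28561}, M13 - M31 = 0, M32 - M23 = 0, giving b12 = \frac{120}{169}, b13 = 0, b23 = 0, i.e. R = \frac{119}{169} + \frac{120}{169} e_{1} e_{2}.
Its e_{1} e_{2} coefficient is already positive.
Answer: \frac{119}{169} + \frac{120}{169} e_{1} e_{2}. Key observation: the double cover Spin(3) -> SO(3) sends R and -R to the same matrix (trace \frac{28083}{28561} here), so the stated sign of the e_{1} e_{2} coefficient is what selects one sheet.


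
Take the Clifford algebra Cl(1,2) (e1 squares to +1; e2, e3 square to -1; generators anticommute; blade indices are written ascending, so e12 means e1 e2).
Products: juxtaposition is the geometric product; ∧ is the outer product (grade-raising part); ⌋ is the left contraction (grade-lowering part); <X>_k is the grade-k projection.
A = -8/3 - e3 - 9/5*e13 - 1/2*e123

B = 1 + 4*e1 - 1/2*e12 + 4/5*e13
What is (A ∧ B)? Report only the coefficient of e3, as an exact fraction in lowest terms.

step 1: -8/3 - 32/3*e1 - e3 + 4/3*e12 + 1/15*e13
Answer: -1


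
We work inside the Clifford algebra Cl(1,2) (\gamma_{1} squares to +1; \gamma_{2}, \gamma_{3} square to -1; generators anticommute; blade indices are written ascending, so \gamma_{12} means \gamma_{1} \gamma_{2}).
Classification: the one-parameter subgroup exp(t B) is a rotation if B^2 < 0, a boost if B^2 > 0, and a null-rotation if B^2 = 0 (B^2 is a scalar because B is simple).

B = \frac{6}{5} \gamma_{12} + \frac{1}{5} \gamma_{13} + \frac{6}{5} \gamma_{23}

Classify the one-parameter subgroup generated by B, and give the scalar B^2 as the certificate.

B^2 term by term: the squares give (\frac{6}{5})^2*(\gamma_{12})^2 + (\frac{1}{5})^2*(\gamma_{13})^2 + (\frac{6}{5})^2*(\gamma_{23})^2 = \frac{36}{25}*(+1) + \frac{1}{25}*(+1) + \frac{36}{25}*(-1) = \frac{1}{25} (each basis 2-blade squares to minus the product of its generators' squares); cross terms between blades sharing an index anticommute and cancel. So B^2 = \frac{1}{25}.
Answer: boost, certificate B^2 = \frac{1}{25}. B^2 = \frac{1}{25} is basis-independent, so its sign is the whole story.


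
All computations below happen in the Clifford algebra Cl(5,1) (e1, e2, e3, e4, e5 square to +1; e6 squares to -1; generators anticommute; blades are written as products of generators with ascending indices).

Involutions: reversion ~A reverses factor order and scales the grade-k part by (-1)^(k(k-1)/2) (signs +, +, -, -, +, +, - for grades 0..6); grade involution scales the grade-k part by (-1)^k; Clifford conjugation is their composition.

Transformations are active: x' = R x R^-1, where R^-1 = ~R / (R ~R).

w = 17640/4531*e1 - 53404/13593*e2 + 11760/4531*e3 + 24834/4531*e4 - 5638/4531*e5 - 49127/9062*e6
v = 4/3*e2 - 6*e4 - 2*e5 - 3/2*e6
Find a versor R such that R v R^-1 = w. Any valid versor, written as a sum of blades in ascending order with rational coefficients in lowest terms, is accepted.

A norm check does it: q(v) = q(w) = 1423/36, hence R = v + w = 17640/4531*e1 - 11760/4531*e2 + 11760/4531*e3 - 2352/4531*e4 - 14700/4531*e5 - 31360/4531*e6 realises the map — parallel part kept, (v - w)/2 negated, v carried to w.
Answer: 17640/4531*e1 - 11760/4531*e2 + 11760/4531*e3 - 2352/4531*e4 - 14700/4531*e5 - 31360/4531*e6


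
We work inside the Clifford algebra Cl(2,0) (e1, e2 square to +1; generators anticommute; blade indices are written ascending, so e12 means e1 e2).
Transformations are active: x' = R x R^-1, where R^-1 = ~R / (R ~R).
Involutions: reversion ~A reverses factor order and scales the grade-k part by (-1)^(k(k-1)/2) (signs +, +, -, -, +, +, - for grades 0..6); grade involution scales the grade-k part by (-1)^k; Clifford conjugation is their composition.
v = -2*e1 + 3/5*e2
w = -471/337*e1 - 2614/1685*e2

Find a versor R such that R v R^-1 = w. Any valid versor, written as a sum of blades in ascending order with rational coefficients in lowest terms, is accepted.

Key observation: q(v) = q(w) = 109/25 (sandwiches preserve the norm), so R = v + w = -1145/337*e1 - 1603/1685*e2 works whenever it is invertible — the component of v along it is kept and (v - w)/2 reverses, sending v to w.
Answer: -1145/337*e1 - 1603/1685*e2


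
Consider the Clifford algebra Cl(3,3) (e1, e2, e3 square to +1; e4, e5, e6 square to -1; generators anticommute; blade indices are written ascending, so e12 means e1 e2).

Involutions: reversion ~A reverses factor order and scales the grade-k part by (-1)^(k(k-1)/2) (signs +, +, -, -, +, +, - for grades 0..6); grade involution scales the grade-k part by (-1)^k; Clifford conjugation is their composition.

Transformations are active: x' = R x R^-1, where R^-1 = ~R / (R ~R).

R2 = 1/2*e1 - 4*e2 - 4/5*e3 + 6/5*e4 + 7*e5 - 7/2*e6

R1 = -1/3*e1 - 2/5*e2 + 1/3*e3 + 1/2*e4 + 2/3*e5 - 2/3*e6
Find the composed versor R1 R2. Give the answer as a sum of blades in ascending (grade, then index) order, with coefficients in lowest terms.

Distribute over the terms of R1 (each basis-blade product reordered to ascending indices, repeated generators contracted through their squares):
(-1/3*e1) R2 = -1/6 + 4/3*e12 + 4/15*e13 - 2/5*e14 - 7/3*e15 + 7/6*e16
(-2/5*e2) R2 = 8/5 + 1/5*e12 + 8/25*e23 - 12/25*e24 - 14/5*e25 + 7/5*e26
(1/3*e3) R2 = -4/15 - 1/6*e13 + 4/3*e23 + 2/5*e34 + 7/3*e35 - 7/6*e36
(1/2*e4) R2 = -3/5 - 1/4*e14 + 2*e24 + 2/5*e34 + 7/2*e45 - 7/4*e46
(2/3*e5) R2 = -14/3 - 1/3*e15 + 8/3*e25 + 8/15*e35 - 4/5*e45 - 7/3*e56
(-2/3*e6) R2 = -7/3 + 1/3*e16 - 8/3*e26 - 8/15*e36 + 4/5*e46 + 14/3*e56
Summing the partial products and collecting blades:
Answer: -193/30 + 23/15*e12 + 1/10*e13 - 13/20*e14 - 8/3*e15 + 3/2*e16 + 124/75*e23 + 38/25*e24 - 2/15*e25 - 19/15*e26 + 4/5*e34 + 43/15*e35 - 17/10*e36 + 27/10*e45 - 19/20*e46 + 7/3*e56


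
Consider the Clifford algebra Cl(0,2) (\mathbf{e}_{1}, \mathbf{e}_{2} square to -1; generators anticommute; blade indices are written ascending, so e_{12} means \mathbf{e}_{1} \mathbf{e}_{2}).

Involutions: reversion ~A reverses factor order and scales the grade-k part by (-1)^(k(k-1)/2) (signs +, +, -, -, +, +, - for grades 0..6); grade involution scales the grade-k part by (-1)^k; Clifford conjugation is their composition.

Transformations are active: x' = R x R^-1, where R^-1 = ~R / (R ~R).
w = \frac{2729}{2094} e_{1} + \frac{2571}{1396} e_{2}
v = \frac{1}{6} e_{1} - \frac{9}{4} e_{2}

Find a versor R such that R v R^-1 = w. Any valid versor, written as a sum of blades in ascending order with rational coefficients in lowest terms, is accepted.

Key observation: q(v) = q(w) = -\frac{733}{144} (sandwiches preserve the norm), so R = v + w = \frac{513}{349} e_{1} - \frac{285}{698} e_{2} works whenever it is invertible — the component of v along it is kept and (v - w)/2 reverses, sending v to w.
Answer: \frac{513}{349} e_{1} - \frac{285}{698} e_{2}


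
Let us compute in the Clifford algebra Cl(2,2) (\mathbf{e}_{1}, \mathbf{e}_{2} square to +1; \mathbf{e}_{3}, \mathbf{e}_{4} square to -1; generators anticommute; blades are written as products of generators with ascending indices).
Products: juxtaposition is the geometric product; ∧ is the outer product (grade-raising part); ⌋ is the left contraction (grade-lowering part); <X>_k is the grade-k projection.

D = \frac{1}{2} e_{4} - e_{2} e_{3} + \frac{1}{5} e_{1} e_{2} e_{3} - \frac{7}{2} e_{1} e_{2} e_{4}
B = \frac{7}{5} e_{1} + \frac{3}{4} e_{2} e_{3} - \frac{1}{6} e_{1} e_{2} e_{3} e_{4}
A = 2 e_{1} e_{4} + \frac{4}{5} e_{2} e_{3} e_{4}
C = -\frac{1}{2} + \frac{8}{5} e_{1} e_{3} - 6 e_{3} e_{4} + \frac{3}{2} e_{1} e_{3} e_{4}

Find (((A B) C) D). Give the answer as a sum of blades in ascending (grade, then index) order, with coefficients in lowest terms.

step 1: -\frac{2}{15} e_{1} - \frac{11}{5} e_{4} - \frac{1}{3} e_{2} e_{3} + \frac{19}{50} e_{1} e_{2} e_{3} e_{4}
step 2: \frac{1}{15} e_{1} + \frac{57}{100} e_{2} + \frac{974}{75} e_{3} + \frac{11}{10} e_{4} + \frac{211}{75} e_{1} e_{2} + \frac{33}{10} e_{1} e_{3} + \frac{1}{6} e_{2} e_{3} - \frac{326}{125} e_{2} e_{4} - \frac{1}{5} e_{3} e_{4} + \frac{1}{2} e_{1} e_{2} e_{4} - \frac{68}{25} e_{1} e_{3} e_{4} - \frac{19}{100} e_{1} e_{2} e_{3} e_{4}
step 3: -\frac{37}{15} + \frac{6871}{750} e_{1} - \frac{9257}{750} e_{2} - \frac{1103}{3000} e_{3} + \frac{14827}{1500} e_{4} - \frac{1723}{750} e_{1} e_{2} - \frac{2351}{1500} e_{1} e_{3} + \frac{1331}{600} e_{1} e_{4} - \frac{713}{75} e_{2} e_{3} - \frac{877}{3000} e_{2} e_{4} + \frac{6901}{750} e_{3} e_{4} - \frac{403}{600} e_{1} e_{2} e_{3} + \frac{613}{150} e_{1} e_{2} e_{4} + \frac{2272}{1875} e_{1} e_{3} e_{4} - \frac{377}{30} e_{2} e_{3} e_{4} - \frac{6851}{150} e_{1} e_{2} e_{3} e_{4}
Answer: -\frac{37}{15} + \frac{6871}{750} e_{1} - \frac{9257}{750} e_{2} - \frac{1103}{3000} e_{3} + \frac{14827}{1500} e_{4} - \frac{1723}{750} e_{1} e_{2} - \frac{2351}{1500} e_{1} e_{3} + \frac{1331}{600} e_{1} e_{4} - \frac{713}{75} e_{2} e_{3} - \frac{877}{3000} e_{2} e_{4} + \frac{6901}{750} e_{3} e_{4} - \frac{403}{600} e_{1} e_{2} e_{3} + \frac{613}{150} e_{1} e_{2} e_{4} + \frac{2272}{1875} e_{1} e_{3} e_{4} - \frac{377}{30} e_{2} e_{3} e_{4} - \frac{6851}{150} e_{1} e_{2} e_{3} e_{4}


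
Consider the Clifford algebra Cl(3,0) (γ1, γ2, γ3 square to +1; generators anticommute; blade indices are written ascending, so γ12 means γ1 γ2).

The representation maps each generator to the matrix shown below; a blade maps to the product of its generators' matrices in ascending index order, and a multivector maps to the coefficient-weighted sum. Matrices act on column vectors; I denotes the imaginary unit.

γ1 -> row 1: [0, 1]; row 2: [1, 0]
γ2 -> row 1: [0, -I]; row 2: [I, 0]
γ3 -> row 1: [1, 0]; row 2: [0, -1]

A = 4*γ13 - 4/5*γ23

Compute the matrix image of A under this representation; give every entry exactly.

Bivector images (products of the table entries): rho(γ13) = rho(γ1)rho(γ3) = row 1: [0, -1]; row 2: [1, 0]; rho(γ23) = rho(γ2)rho(γ3) = row 1: [0, I]; row 2: [I, 0].
M = (4)*rho(γ13) + (-4/5)*rho(γ23), summed entrywise:
Answer: row 1: [0, -4 - 4*I/5]; row 2: [4 - 4*I/5, 0]


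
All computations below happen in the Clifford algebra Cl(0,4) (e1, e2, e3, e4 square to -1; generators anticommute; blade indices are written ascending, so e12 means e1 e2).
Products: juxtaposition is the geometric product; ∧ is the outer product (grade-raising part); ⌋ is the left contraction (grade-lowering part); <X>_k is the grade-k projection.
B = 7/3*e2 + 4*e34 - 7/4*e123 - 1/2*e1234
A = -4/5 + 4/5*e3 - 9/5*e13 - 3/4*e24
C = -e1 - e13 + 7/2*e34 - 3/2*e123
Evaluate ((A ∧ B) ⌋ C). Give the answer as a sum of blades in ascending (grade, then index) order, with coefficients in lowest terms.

step 1: -28/15*e2 - 28/15*e23 - 16/5*e34 + 28/5*e123 + 2/5*e1234
step 2: 14/5 - 14/5*e1 + 14/5*e13
Answer: 14/5 - 14/5*e1 + 14/5*e13
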